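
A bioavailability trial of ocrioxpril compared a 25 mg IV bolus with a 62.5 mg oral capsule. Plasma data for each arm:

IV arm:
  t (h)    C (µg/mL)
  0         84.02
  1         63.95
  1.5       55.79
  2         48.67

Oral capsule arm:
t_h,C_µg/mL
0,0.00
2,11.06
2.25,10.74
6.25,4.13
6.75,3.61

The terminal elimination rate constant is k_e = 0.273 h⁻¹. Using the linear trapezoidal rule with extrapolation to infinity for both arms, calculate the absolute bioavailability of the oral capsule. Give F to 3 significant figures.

Trapezoidal AUC_0→2 (IV):
  [0→1]: (84.02+63.95)/2 × 1 = 73.985
  [1→1.5]: (63.95+55.79)/2 × 0.5 = 29.935
  [1.5→2]: (55.79+48.67)/2 × 0.5 = 26.115
  Sum = 130.035 µg/mL·h
IV tail: 48.67/0.273 = 178.278; AUC_iv,0→∞ = 130.035 + 178.278 = 308.313 µg/mL·h
Trapezoidal AUC_0→6.75 (oral capsule):
  [0→2]: (0.00+11.06)/2 × 2 = 11.06
  [2→2.25]: (11.06+10.74)/2 × 0.25 = 2.725
  [2.25→6.25]: (10.74+4.13)/2 × 4 = 29.74
  [6.25→6.75]: (4.13+3.61)/2 × 0.5 = 1.935
  Sum = 45.46 µg/mL·h
oral capsule tail: 3.61/0.273 = 13.223; AUC_ev,0→∞ = 45.46 + 13.223 = 58.683 µg/mL·h
F = (AUC_ev/D_ev)/(AUC_iv/D_iv) = (58.683/62.5)/(308.313/25) = 0.938928/12.33252 = 0.0761

F = 0.0761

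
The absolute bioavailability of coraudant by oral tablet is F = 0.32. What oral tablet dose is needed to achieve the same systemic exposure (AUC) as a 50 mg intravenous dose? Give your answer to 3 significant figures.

D_oral = 156 mg

For equal systemic exposure: F × D_ev = D_iv
D_ev = D_iv / F = 50 / 0.32 = 156.25 mg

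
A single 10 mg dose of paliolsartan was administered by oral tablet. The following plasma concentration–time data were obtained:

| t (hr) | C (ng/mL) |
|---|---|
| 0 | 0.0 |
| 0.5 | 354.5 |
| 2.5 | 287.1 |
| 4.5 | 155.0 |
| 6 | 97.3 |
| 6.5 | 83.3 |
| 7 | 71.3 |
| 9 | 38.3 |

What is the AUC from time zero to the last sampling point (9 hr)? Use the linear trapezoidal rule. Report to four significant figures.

AUC = 1555 ng/mL·hr

Trapezoidal AUC_0→9:
  [0→0.5]: (0.0+354.5)/2 × 0.5 = 88.625
  [0.5→2.5]: (354.5+287.1)/2 × 2 = 641.6
  [2.5→4.5]: (287.1+155.0)/2 × 2 = 442.1
  [4.5→6]: (155.0+97.3)/2 × 1.5 = 189.225
  [6→6.5]: (97.3+83.3)/2 × 0.5 = 45.15
  [6.5→7]: (83.3+71.3)/2 × 0.5 = 38.65
  [7→9]: (71.3+38.3)/2 × 2 = 109.6
  Sum = 1554.95 ng/mL·hr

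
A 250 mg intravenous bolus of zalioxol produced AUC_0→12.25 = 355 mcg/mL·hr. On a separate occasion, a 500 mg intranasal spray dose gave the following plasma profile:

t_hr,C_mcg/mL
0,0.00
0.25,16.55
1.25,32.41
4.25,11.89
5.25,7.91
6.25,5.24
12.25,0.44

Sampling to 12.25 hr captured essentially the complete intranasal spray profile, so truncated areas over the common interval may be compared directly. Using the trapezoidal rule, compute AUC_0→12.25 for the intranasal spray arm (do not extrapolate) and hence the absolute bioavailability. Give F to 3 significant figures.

Trapezoidal AUC_0→12.25 (intranasal spray):
  [0→0.25]: (0.00+16.55)/2 × 0.25 = 2.06875
  [0.25→1.25]: (16.55+32.41)/2 × 1 = 24.48
  [1.25→4.25]: (32.41+11.89)/2 × 3 = 66.45
  [4.25→5.25]: (11.89+7.91)/2 × 1 = 9.9
  [5.25→6.25]: (7.91+5.24)/2 × 1 = 6.575
  [6.25→12.25]: (5.24+0.44)/2 × 6 = 17.04
  Sum = 126.51375 mcg/mL·hr
F = (AUC_ev/D_ev)/(AUC_iv/D_iv) = (126.51375/500)/(355/250) = 0.2530275/1.42 = 0.1782

F = 0.178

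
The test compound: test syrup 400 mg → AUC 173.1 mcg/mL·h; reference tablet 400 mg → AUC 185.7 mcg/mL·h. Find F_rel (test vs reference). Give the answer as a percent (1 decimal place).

F_rel = 93.2%

F_rel = (AUC_test/D_test) / (AUC_ref/D_ref)
      = (173.1/400) / (185.7/400)
      = 0.43275 / 0.46425 = 0.9321 = 93.21%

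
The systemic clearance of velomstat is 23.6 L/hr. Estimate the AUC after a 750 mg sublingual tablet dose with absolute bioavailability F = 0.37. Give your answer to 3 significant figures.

AUC = 11.8 mg/L·hr

AUC_0→∞ = F × Dose / CL
        = 0.37 × 750 / 23.6 = 11.7585 mg/L·hr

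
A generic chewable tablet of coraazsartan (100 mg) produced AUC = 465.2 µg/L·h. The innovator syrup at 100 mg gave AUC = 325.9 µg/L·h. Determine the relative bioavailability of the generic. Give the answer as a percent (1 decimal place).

F_rel = 142.7%

F_rel = (AUC_test/D_test) / (AUC_ref/D_ref)
      = (465.2/100) / (325.9/100)
      = 4.652 / 3.259 = 1.4274 = 142.74%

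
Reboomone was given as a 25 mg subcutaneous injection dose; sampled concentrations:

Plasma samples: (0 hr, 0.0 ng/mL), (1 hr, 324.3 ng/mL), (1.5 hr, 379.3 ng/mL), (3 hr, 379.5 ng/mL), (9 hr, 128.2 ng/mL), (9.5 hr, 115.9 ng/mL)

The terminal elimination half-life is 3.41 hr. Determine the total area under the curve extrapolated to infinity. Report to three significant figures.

AUC = 3060 ng/mL·hr

Trapezoidal AUC_0→9.5:
  [0→1]: (0.0+324.3)/2 × 1 = 162.15
  [1→1.5]: (324.3+379.3)/2 × 0.5 = 175.9
  [1.5→3]: (379.3+379.5)/2 × 1.5 = 569.1
  [3→9]: (379.5+128.2)/2 × 6 = 1523.1
  [9→9.5]: (128.2+115.9)/2 × 0.5 = 61.025
  Sum = 2491.275 ng/mL·hr
k_e = ln2 / t½ = 0.693147 / 3.41 = 0.2033 hr^-1
Extrapolated tail: C_last / k_e = 115.9 / 0.2033 = 570.093
AUC_0→∞ = 2491.275 + 570.093 = 3061.368 ng/mL·hr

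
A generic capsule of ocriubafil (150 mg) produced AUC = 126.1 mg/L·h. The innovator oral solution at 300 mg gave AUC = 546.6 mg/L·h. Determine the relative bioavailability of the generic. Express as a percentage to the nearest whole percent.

F_rel = 46%

F_rel = (AUC_test/D_test) / (AUC_ref/D_ref)
      = (126.1/150) / (546.6/300)
      = 0.840667 / 1.822 = 0.4614 = 46.14%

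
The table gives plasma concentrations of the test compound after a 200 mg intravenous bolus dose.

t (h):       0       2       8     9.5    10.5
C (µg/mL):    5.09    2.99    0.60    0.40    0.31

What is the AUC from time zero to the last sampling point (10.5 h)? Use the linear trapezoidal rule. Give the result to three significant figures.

AUC = 20.0 µg/mL·h

Trapezoidal AUC_0→10.5:
  [0→2]: (5.09+2.99)/2 × 2 = 8.08
  [2→8]: (2.99+0.60)/2 × 6 = 10.77
  [8→9.5]: (0.60+0.40)/2 × 1.5 = 0.75
  [9.5→10.5]: (0.40+0.31)/2 × 1 = 0.355
  Sum = 19.955 µg/mL·h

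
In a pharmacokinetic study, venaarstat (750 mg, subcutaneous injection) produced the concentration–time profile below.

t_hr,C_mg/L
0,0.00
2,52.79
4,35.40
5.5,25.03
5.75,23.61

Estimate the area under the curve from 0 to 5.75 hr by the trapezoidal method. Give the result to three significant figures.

AUC = 192 mg/L·hr

Trapezoidal AUC_0→5.75:
  [0→2]: (0.00+52.79)/2 × 2 = 52.79
  [2→4]: (52.79+35.40)/2 × 2 = 88.19
  [4→5.5]: (35.40+25.03)/2 × 1.5 = 45.3225
  [5.5→5.75]: (25.03+23.61)/2 × 0.25 = 6.08
  Sum = 192.3825 mg/L·hr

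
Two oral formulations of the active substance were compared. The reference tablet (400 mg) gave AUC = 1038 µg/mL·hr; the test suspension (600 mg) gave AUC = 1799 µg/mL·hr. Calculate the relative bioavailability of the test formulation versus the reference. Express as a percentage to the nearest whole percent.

F_rel = 116%

F_rel = (AUC_test/D_test) / (AUC_ref/D_ref)
      = (1799/600) / (1038/400)
      = 2.99833 / 2.595 = 1.1554 = 115.54%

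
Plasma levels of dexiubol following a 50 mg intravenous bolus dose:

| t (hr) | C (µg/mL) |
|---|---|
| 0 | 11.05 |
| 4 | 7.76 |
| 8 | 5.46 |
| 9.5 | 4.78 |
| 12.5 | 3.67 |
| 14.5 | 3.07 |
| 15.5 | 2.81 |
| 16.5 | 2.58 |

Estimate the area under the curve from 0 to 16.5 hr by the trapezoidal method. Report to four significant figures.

AUC = 96.79 µg/mL·hr

Trapezoidal AUC_0→16.5:
  [0→4]: (11.05+7.76)/2 × 4 = 37.62
  [4→8]: (7.76+5.46)/2 × 4 = 26.44
  [8→9.5]: (5.46+4.78)/2 × 1.5 = 7.68
  [9.5→12.5]: (4.78+3.67)/2 × 3 = 12.675
  [12.5→14.5]: (3.67+3.07)/2 × 2 = 6.74
  [14.5→15.5]: (3.07+2.81)/2 × 1 = 2.94
  [15.5→16.5]: (2.81+2.58)/2 × 1 = 2.695
  Sum = 96.79 µg/mL·hr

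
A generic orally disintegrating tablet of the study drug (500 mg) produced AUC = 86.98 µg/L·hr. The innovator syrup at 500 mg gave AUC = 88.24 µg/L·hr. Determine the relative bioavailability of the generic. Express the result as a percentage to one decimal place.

F_rel = (AUC_test/D_test) / (AUC_ref/D_ref)
      = (86.98/500) / (88.24/500)
      = 0.17396 / 0.17648 = 0.9857 = 98.57%

F_rel = 98.6%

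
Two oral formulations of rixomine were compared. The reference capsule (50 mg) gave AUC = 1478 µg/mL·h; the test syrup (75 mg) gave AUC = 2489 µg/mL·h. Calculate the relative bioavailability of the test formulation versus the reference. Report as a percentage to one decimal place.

F_rel = 112.3%

F_rel = (AUC_test/D_test) / (AUC_ref/D_ref)
      = (2489/75) / (1478/50)
      = 33.1867 / 29.56 = 1.1227 = 112.27%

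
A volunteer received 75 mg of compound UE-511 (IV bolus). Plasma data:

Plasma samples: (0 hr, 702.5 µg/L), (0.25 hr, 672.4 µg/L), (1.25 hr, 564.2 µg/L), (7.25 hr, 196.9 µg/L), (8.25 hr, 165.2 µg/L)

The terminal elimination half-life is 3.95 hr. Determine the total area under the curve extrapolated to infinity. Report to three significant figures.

Trapezoidal AUC_0→8.25:
  [0→0.25]: (702.5+672.4)/2 × 0.25 = 171.8625
  [0.25→1.25]: (672.4+564.2)/2 × 1 = 618.3
  [1.25→7.25]: (564.2+196.9)/2 × 6 = 2283.3
  [7.25→8.25]: (196.9+165.2)/2 × 1 = 181.05
  Sum = 3254.5125 µg/L·hr
k_e = ln2 / t½ = 0.693147 / 3.95 = 0.1755 hr^-1
Extrapolated tail: C_last / k_e = 165.2 / 0.1755 = 941.311
AUC_0→∞ = 3254.5125 + 941.311 = 4195.8235 µg/L·hr

AUC = 4200 µg/L·hr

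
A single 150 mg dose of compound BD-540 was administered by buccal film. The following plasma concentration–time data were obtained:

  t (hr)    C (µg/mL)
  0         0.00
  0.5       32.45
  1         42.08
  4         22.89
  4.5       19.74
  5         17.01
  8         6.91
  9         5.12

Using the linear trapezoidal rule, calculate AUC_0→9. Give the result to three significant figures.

Trapezoidal AUC_0→9:
  [0→0.5]: (0.00+32.45)/2 × 0.5 = 8.1125
  [0.5→1]: (32.45+42.08)/2 × 0.5 = 18.6325
  [1→4]: (42.08+22.89)/2 × 3 = 97.455
  [4→4.5]: (22.89+19.74)/2 × 0.5 = 10.6575
  [4.5→5]: (19.74+17.01)/2 × 0.5 = 9.1875
  [5→8]: (17.01+6.91)/2 × 3 = 35.88
  [8→9]: (6.91+5.12)/2 × 1 = 6.015
  Sum = 185.94 µg/mL·hr

AUC = 186 µg/mL·hr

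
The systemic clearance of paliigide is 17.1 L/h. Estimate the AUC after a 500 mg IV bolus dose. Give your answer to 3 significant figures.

AUC_0→∞ = Dose_iv / CL
        = 500 / 17.1 = 29.2398 mg/L·h

AUC = 29.2 mg/L·h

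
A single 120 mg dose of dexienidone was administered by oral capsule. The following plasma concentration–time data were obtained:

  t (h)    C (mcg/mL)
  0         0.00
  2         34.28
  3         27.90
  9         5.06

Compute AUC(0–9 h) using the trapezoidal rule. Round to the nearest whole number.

Trapezoidal AUC_0→9:
  [0→2]: (0.00+34.28)/2 × 2 = 34.28
  [2→3]: (34.28+27.90)/2 × 1 = 31.09
  [3→9]: (27.90+5.06)/2 × 6 = 98.88
  Sum = 164.25 mcg/mL·h

AUC = 164 mcg/mL·h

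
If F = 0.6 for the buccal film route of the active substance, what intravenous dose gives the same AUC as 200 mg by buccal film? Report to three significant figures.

Systemic exposure from an extravascular dose = F × D_ev, so the equivalent IV dose is F × D_ev.
D_iv = F × D_ev = 0.6 × 200 = 120 mg

D_iv = 120 mg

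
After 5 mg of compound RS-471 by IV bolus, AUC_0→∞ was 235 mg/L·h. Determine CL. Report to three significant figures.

CL = Dose_iv / AUC_0→∞
   = 5 / 235 = 0.0212766 L/h

CL = 0.0213 L/h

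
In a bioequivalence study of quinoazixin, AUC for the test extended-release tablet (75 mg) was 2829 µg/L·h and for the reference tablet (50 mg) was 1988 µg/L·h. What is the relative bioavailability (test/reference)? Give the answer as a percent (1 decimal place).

F_rel = (AUC_test/D_test) / (AUC_ref/D_ref)
      = (2829/75) / (1988/50)
      = 37.72 / 39.76 = 0.9487 = 94.87%

F_rel = 94.9%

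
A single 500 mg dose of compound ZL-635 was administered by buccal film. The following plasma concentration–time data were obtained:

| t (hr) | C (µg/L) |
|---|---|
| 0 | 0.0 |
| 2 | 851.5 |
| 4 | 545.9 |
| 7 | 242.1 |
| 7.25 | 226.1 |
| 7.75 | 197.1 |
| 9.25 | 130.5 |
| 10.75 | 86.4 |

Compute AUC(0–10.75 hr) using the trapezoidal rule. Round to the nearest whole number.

AUC = 4004 µg/L·hr

Trapezoidal AUC_0→10.75:
  [0→2]: (0.0+851.5)/2 × 2 = 851.5
  [2→4]: (851.5+545.9)/2 × 2 = 1397.4
  [4→7]: (545.9+242.1)/2 × 3 = 1182.0
  [7→7.25]: (242.1+226.1)/2 × 0.25 = 58.525
  [7.25→7.75]: (226.1+197.1)/2 × 0.5 = 105.8
  [7.75→9.25]: (197.1+130.5)/2 × 1.5 = 245.7
  [9.25→10.75]: (130.5+86.4)/2 × 1.5 = 162.675
  Sum = 4003.6 µg/L·hr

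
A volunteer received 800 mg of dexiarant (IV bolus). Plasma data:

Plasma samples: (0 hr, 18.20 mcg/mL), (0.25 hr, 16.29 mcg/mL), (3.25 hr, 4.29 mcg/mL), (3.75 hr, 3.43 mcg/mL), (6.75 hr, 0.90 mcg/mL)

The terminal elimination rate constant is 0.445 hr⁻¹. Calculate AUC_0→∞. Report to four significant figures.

Trapezoidal AUC_0→6.75:
  [0→0.25]: (18.20+16.29)/2 × 0.25 = 4.31125
  [0.25→3.25]: (16.29+4.29)/2 × 3 = 30.87
  [3.25→3.75]: (4.29+3.43)/2 × 0.5 = 1.93
  [3.75→6.75]: (3.43+0.90)/2 × 3 = 6.495
  Sum = 43.60625 mcg/mL·hr
Extrapolated tail: C_last / k_e = 0.90 / 0.445 = 2.022
AUC_0→∞ = 43.60625 + 2.022 = 45.62825 mcg/mL·hr

AUC = 45.63 mcg/mL·hr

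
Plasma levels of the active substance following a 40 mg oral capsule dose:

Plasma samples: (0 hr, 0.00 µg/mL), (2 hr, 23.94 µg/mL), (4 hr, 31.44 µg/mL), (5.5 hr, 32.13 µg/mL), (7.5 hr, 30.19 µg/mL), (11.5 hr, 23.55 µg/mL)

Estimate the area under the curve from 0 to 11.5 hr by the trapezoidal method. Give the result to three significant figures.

AUC = 297 µg/mL·hr

Trapezoidal AUC_0→11.5:
  [0→2]: (0.00+23.94)/2 × 2 = 23.94
  [2→4]: (23.94+31.44)/2 × 2 = 55.38
  [4→5.5]: (31.44+32.13)/2 × 1.5 = 47.6775
  [5.5→7.5]: (32.13+30.19)/2 × 2 = 62.32
  [7.5→11.5]: (30.19+23.55)/2 × 4 = 107.48
  Sum = 296.7975 µg/mL·hr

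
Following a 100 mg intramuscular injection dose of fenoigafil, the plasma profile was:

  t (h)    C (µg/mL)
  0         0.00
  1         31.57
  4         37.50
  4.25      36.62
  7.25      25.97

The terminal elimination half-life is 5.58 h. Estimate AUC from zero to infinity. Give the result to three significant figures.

AUC = 432 µg/mL·h

Trapezoidal AUC_0→7.25:
  [0→1]: (0.00+31.57)/2 × 1 = 15.785
  [1→4]: (31.57+37.50)/2 × 3 = 103.605
  [4→4.25]: (37.50+36.62)/2 × 0.25 = 9.265
  [4.25→7.25]: (36.62+25.97)/2 × 3 = 93.885
  Sum = 222.54 µg/mL·h
k_e = ln2 / t½ = 0.693147 / 5.58 = 0.1242 h^-1
Extrapolated tail: C_last / k_e = 25.97 / 0.1242 = 209.098
AUC_0→∞ = 222.54 + 209.098 = 431.638 µg/mL·h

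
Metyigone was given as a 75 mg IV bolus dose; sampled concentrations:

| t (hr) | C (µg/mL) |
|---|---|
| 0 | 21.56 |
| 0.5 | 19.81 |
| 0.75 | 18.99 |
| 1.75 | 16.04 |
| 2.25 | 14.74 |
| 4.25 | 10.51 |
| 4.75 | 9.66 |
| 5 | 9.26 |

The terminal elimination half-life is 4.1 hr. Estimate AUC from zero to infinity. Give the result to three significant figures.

AUC = 128 µg/mL·hr

Trapezoidal AUC_0→5:
  [0→0.5]: (21.56+19.81)/2 × 0.5 = 10.3425
  [0.5→0.75]: (19.81+18.99)/2 × 0.25 = 4.85
  [0.75→1.75]: (18.99+16.04)/2 × 1 = 17.515
  [1.75→2.25]: (16.04+14.74)/2 × 0.5 = 7.695
  [2.25→4.25]: (14.74+10.51)/2 × 2 = 25.25
  [4.25→4.75]: (10.51+9.66)/2 × 0.5 = 5.0425
  [4.75→5]: (9.66+9.26)/2 × 0.25 = 2.365
  Sum = 73.06 µg/mL·hr
k_e = ln2 / t½ = 0.693147 / 4.1 = 0.1691 hr^-1
Extrapolated tail: C_last / k_e = 9.26 / 0.1691 = 54.760
AUC_0→∞ = 73.06 + 54.760 = 127.82 µg/mL·hr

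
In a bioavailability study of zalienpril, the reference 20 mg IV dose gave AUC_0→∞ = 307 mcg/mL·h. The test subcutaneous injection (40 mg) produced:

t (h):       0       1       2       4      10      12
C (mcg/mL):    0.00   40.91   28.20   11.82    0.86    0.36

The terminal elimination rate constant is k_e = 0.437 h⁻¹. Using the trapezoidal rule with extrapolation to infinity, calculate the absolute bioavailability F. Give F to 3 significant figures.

Trapezoidal AUC_0→12 (subcutaneous injection):
  [0→1]: (0.00+40.91)/2 × 1 = 20.455
  [1→2]: (40.91+28.20)/2 × 1 = 34.555
  [2→4]: (28.20+11.82)/2 × 2 = 40.02
  [4→10]: (11.82+0.86)/2 × 6 = 38.04
  [10→12]: (0.86+0.36)/2 × 2 = 1.22
  Sum = 134.29 mcg/mL·h
Tail: C_last/k_e = 0.36/0.437 = 0.824
AUC_0→∞ (subcutaneous injection) = 134.29 + 0.824 = 135.114 mcg/mL·h
F = (AUC_ev/D_ev)/(AUC_iv/D_iv) = (135.114/40)/(307/20) = 3.37785/15.35 = 0.2201

F = 0.220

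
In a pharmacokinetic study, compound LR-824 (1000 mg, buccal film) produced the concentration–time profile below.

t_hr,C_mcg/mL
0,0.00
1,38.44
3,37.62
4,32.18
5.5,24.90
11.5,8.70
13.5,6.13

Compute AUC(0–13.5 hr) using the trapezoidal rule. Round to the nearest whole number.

AUC = 289 mcg/mL·hr

Trapezoidal AUC_0→13.5:
  [0→1]: (0.00+38.44)/2 × 1 = 19.22
  [1→3]: (38.44+37.62)/2 × 2 = 76.06
  [3→4]: (37.62+32.18)/2 × 1 = 34.9
  [4→5.5]: (32.18+24.90)/2 × 1.5 = 42.81
  [5.5→11.5]: (24.90+8.70)/2 × 6 = 100.8
  [11.5→13.5]: (8.70+6.13)/2 × 2 = 14.83
  Sum = 288.62 mcg/mL·hr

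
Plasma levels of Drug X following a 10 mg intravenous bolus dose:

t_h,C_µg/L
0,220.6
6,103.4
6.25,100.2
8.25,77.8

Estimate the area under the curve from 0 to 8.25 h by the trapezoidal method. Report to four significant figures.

AUC = 1175 µg/L·h

Trapezoidal AUC_0→8.25:
  [0→6]: (220.6+103.4)/2 × 6 = 972.0
  [6→6.25]: (103.4+100.2)/2 × 0.25 = 25.45
  [6.25→8.25]: (100.2+77.8)/2 × 2 = 178.0
  Sum = 1175.45 µg/L·h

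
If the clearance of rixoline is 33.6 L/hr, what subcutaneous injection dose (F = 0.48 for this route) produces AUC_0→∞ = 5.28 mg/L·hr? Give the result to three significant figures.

Dose = CL × AUC_0→∞ / F
     = 33.6 × 5.28 / 0.48 = 369.6 mg

Dose = 370 mg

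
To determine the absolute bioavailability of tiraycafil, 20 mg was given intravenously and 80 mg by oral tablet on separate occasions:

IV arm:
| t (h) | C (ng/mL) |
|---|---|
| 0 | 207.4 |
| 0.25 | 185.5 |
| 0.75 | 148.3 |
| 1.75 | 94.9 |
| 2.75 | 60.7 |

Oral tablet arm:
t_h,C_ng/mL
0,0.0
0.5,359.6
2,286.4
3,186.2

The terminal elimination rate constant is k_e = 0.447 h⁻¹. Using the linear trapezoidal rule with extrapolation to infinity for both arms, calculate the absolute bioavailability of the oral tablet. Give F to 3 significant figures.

F = 0.656

Trapezoidal AUC_0→2.75 (IV):
  [0→0.25]: (207.4+185.5)/2 × 0.25 = 49.1125
  [0.25→0.75]: (185.5+148.3)/2 × 0.5 = 83.45
  [0.75→1.75]: (148.3+94.9)/2 × 1 = 121.6
  [1.75→2.75]: (94.9+60.7)/2 × 1 = 77.8
  Sum = 331.9625 ng/mL·h
IV tail: 60.7/0.447 = 135.794; AUC_iv,0→∞ = 331.9625 + 135.794 = 467.7565 ng/mL·h
Trapezoidal AUC_0→3 (oral tablet):
  [0→0.5]: (0.0+359.6)/2 × 0.5 = 89.9
  [0.5→2]: (359.6+286.4)/2 × 1.5 = 484.5
  [2→3]: (286.4+186.2)/2 × 1 = 236.3
  Sum = 810.7 ng/mL·h
oral tablet tail: 186.2/0.447 = 416.555; AUC_ev,0→∞ = 810.7 + 416.555 = 1227.255 ng/mL·h
F = (AUC_ev/D_ev)/(AUC_iv/D_iv) = (1227.255/80)/(467.7565/20) = 15.3407/23.387825 = 0.6559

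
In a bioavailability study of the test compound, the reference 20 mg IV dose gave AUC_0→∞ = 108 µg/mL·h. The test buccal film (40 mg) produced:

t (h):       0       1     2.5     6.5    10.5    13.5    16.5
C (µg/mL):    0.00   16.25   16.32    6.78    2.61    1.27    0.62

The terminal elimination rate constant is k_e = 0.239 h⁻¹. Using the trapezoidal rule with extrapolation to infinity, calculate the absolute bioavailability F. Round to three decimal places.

F = 0.504

Trapezoidal AUC_0→16.5 (buccal film):
  [0→1]: (0.00+16.25)/2 × 1 = 8.125
  [1→2.5]: (16.25+16.32)/2 × 1.5 = 24.4275
  [2.5→6.5]: (16.32+6.78)/2 × 4 = 46.2
  [6.5→10.5]: (6.78+2.61)/2 × 4 = 18.78
  [10.5→13.5]: (2.61+1.27)/2 × 3 = 5.82
  [13.5→16.5]: (1.27+0.62)/2 × 3 = 2.835
  Sum = 106.1875 µg/mL·h
Tail: C_last/k_e = 0.62/0.239 = 2.594
AUC_0→∞ (buccal film) = 106.1875 + 2.594 = 108.7815 µg/mL·h
F = (AUC_ev/D_ev)/(AUC_iv/D_iv) = (108.7815/40)/(108/20) = 2.7195375/5.4 = 0.5036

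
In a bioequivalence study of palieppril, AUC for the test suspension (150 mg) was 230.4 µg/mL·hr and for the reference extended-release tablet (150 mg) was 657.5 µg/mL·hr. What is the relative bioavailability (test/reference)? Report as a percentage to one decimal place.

F_rel = 35.0%

F_rel = (AUC_test/D_test) / (AUC_ref/D_ref)
      = (230.4/150) / (657.5/150)
      = 1.536 / 4.38333 = 0.3504 = 35.04%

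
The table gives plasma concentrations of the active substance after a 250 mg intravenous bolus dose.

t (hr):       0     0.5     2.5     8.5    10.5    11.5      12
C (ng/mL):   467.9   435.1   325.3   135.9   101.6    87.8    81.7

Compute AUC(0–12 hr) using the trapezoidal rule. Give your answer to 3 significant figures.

AUC = 2740 ng/mL·hr

Trapezoidal AUC_0→12:
  [0→0.5]: (467.9+435.1)/2 × 0.5 = 225.75
  [0.5→2.5]: (435.1+325.3)/2 × 2 = 760.4
  [2.5→8.5]: (325.3+135.9)/2 × 6 = 1383.6
  [8.5→10.5]: (135.9+101.6)/2 × 2 = 237.5
  [10.5→11.5]: (101.6+87.8)/2 × 1 = 94.7
  [11.5→12]: (87.8+81.7)/2 × 0.5 = 42.375
  Sum = 2744.325 ng/mL·hr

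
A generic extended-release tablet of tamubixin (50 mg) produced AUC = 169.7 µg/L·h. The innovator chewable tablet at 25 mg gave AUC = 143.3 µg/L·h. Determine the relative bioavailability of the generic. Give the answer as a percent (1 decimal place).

F_rel = 59.2%

F_rel = (AUC_test/D_test) / (AUC_ref/D_ref)
      = (169.7/50) / (143.3/25)
      = 3.394 / 5.732 = 0.5921 = 59.21%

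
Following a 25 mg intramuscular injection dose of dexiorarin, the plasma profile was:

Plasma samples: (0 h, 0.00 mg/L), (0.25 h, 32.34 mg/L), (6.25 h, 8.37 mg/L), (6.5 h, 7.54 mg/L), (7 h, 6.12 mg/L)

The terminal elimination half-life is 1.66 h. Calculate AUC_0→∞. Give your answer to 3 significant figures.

AUC = 146 mg/L·h

Trapezoidal AUC_0→7:
  [0→0.25]: (0.00+32.34)/2 × 0.25 = 4.0425
  [0.25→6.25]: (32.34+8.37)/2 × 6 = 122.13
  [6.25→6.5]: (8.37+7.54)/2 × 0.25 = 1.98875
  [6.5→7]: (7.54+6.12)/2 × 0.5 = 3.415
  Sum = 131.57625 mg/L·h
k_e = ln2 / t½ = 0.693147 / 1.66 = 0.4176 h^-1
Extrapolated tail: C_last / k_e = 6.12 / 0.4176 = 14.655
AUC_0→∞ = 131.57625 + 14.655 = 146.23125 mg/L·h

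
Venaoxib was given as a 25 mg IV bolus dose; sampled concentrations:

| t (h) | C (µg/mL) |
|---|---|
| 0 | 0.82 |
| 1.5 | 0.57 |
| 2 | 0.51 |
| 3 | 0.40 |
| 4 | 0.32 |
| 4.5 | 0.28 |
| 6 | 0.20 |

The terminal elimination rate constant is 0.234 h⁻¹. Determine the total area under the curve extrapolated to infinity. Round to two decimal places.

Trapezoidal AUC_0→6:
  [0→1.5]: (0.82+0.57)/2 × 1.5 = 1.0425
  [1.5→2]: (0.57+0.51)/2 × 0.5 = 0.27
  [2→3]: (0.51+0.40)/2 × 1 = 0.455
  [3→4]: (0.40+0.32)/2 × 1 = 0.36
  [4→4.5]: (0.32+0.28)/2 × 0.5 = 0.15
  [4.5→6]: (0.28+0.20)/2 × 1.5 = 0.36
  Sum = 2.6375 µg/mL·h
Extrapolated tail: C_last / k_e = 0.20 / 0.234 = 0.855
AUC_0→∞ = 2.6375 + 0.855 = 3.4925 µg/mL·h

AUC = 3.49 µg/mL·h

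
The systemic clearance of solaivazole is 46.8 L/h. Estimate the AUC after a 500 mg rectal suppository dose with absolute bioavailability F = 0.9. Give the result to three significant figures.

AUC = 9.62 mg/L·h

AUC_0→∞ = F × Dose / CL
        = 0.9 × 500 / 46.8 = 9.61538 mg/L·h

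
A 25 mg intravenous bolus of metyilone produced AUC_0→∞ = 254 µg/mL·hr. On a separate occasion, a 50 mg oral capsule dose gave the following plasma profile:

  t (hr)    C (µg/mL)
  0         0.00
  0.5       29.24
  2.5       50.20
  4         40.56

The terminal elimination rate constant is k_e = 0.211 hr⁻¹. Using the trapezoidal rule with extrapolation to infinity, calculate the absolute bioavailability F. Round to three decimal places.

Trapezoidal AUC_0→4 (oral capsule):
  [0→0.5]: (0.00+29.24)/2 × 0.5 = 7.31
  [0.5→2.5]: (29.24+50.20)/2 × 2 = 79.44
  [2.5→4]: (50.20+40.56)/2 × 1.5 = 68.07
  Sum = 154.82 µg/mL·hr
Tail: C_last/k_e = 40.56/0.211 = 192.227
AUC_0→∞ (oral capsule) = 154.82 + 192.227 = 347.047 µg/mL·hr
F = (AUC_ev/D_ev)/(AUC_iv/D_iv) = (347.047/50)/(254/25) = 6.94094/10.16 = 0.6832

F = 0.683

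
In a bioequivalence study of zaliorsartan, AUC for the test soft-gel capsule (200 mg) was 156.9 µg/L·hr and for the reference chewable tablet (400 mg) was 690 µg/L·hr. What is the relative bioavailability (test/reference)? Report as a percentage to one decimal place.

F_rel = (AUC_test/D_test) / (AUC_ref/D_ref)
      = (156.9/200) / (690/400)
      = 0.7845 / 1.725 = 0.4548 = 45.48%

F_rel = 45.5%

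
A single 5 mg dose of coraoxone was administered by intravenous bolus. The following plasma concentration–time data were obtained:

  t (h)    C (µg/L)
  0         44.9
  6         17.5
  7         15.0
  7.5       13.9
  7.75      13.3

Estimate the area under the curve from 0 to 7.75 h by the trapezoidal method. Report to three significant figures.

Trapezoidal AUC_0→7.75:
  [0→6]: (44.9+17.5)/2 × 6 = 187.2
  [6→7]: (17.5+15.0)/2 × 1 = 16.25
  [7→7.5]: (15.0+13.9)/2 × 0.5 = 7.225
  [7.5→7.75]: (13.9+13.3)/2 × 0.25 = 3.4
  Sum = 214.075 µg/L·h

AUC = 214 µg/L·h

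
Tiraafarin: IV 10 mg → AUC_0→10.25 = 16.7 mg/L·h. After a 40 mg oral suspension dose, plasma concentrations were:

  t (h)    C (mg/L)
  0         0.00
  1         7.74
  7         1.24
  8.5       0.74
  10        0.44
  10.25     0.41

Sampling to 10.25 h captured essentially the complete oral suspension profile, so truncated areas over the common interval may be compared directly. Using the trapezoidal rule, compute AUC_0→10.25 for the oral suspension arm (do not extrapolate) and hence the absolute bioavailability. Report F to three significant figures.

Trapezoidal AUC_0→10.25 (oral suspension):
  [0→1]: (0.00+7.74)/2 × 1 = 3.87
  [1→7]: (7.74+1.24)/2 × 6 = 26.94
  [7→8.5]: (1.24+0.74)/2 × 1.5 = 1.485
  [8.5→10]: (0.74+0.44)/2 × 1.5 = 0.885
  [10→10.25]: (0.44+0.41)/2 × 0.25 = 0.10625
  Sum = 33.28625 mg/L·h
F = (AUC_ev/D_ev)/(AUC_iv/D_iv) = (33.28625/40)/(16.7/10) = 0.83215625/1.67 = 0.4983

F = 0.498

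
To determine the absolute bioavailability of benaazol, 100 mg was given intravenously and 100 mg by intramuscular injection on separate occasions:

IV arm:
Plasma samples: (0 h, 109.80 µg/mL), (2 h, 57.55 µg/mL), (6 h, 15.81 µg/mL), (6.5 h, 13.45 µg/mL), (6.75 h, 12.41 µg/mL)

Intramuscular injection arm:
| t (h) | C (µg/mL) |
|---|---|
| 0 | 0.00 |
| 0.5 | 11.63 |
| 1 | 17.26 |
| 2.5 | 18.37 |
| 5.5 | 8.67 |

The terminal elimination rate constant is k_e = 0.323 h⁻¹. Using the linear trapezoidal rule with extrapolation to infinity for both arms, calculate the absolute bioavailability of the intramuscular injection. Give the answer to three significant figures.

F = 0.287

Trapezoidal AUC_0→6.75 (IV):
  [0→2]: (109.80+57.55)/2 × 2 = 167.35
  [2→6]: (57.55+15.81)/2 × 4 = 146.72
  [6→6.5]: (15.81+13.45)/2 × 0.5 = 7.315
  [6.5→6.75]: (13.45+12.41)/2 × 0.25 = 3.2325
  Sum = 324.6175 µg/mL·h
IV tail: 12.41/0.323 = 38.421; AUC_iv,0→∞ = 324.6175 + 38.421 = 363.0385 µg/mL·h
Trapezoidal AUC_0→5.5 (intramuscular injection):
  [0→0.5]: (0.00+11.63)/2 × 0.5 = 2.9075
  [0.5→1]: (11.63+17.26)/2 × 0.5 = 7.2225
  [1→2.5]: (17.26+18.37)/2 × 1.5 = 26.7225
  [2.5→5.5]: (18.37+8.67)/2 × 3 = 40.56
  Sum = 77.4125 µg/mL·h
intramuscular injection tail: 8.67/0.323 = 26.842; AUC_ev,0→∞ = 77.4125 + 26.842 = 104.2545 µg/mL·h
F = (AUC_ev/D_ev)/(AUC_iv/D_iv) = (104.2545/100)/(363.0385/100) = 1.042545/3.630385 = 0.2872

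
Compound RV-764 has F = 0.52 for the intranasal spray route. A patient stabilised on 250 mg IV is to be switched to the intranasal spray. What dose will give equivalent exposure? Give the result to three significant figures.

D_intranasal = 481 mg

For equal systemic exposure: F × D_ev = D_iv
D_ev = D_iv / F = 250 / 0.52 = 480.769 mg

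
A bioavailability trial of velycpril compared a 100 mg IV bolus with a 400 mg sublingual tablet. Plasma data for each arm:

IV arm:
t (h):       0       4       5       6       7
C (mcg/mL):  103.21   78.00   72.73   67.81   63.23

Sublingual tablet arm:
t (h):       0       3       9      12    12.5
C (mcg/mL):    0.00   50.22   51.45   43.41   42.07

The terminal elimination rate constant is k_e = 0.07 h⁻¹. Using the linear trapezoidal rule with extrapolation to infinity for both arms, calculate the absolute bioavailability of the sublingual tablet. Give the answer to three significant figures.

Trapezoidal AUC_0→7 (IV):
  [0→4]: (103.21+78.00)/2 × 4 = 362.42
  [4→5]: (78.00+72.73)/2 × 1 = 75.365
  [5→6]: (72.73+67.81)/2 × 1 = 70.27
  [6→7]: (67.81+63.23)/2 × 1 = 65.52
  Sum = 573.575 mcg/mL·h
IV tail: 63.23/0.07 = 903.286; AUC_iv,0→∞ = 573.575 + 903.286 = 1476.861 mcg/mL·h
Trapezoidal AUC_0→12.5 (sublingual tablet):
  [0→3]: (0.00+50.22)/2 × 3 = 75.33
  [3→9]: (50.22+51.45)/2 × 6 = 305.01
  [9→12]: (51.45+43.41)/2 × 3 = 142.29
  [12→12.5]: (43.41+42.07)/2 × 0.5 = 21.37
  Sum = 544.0 mcg/mL·h
sublingual tablet tail: 42.07/0.07 = 601.000; AUC_ev,0→∞ = 544.0 + 601.000 = 1145.0 mcg/mL·h
F = (AUC_ev/D_ev)/(AUC_iv/D_iv) = (1145.0/400)/(1476.861/100) = 2.8625/14.76861 = 0.1938

F = 0.194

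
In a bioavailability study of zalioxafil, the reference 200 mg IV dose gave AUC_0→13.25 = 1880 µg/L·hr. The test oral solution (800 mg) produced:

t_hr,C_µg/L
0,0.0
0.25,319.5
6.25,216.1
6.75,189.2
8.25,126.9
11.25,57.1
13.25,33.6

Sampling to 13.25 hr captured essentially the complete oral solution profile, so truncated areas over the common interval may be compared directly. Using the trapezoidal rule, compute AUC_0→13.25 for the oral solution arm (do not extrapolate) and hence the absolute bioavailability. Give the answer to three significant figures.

F = 0.313

Trapezoidal AUC_0→13.25 (oral solution):
  [0→0.25]: (0.0+319.5)/2 × 0.25 = 39.9375
  [0.25→6.25]: (319.5+216.1)/2 × 6 = 1606.8
  [6.25→6.75]: (216.1+189.2)/2 × 0.5 = 101.325
  [6.75→8.25]: (189.2+126.9)/2 × 1.5 = 237.075
  [8.25→11.25]: (126.9+57.1)/2 × 3 = 276.0
  [11.25→13.25]: (57.1+33.6)/2 × 2 = 90.7
  Sum = 2351.8375 µg/L·hr
F = (AUC_ev/D_ev)/(AUC_iv/D_iv) = (2351.8375/800)/(1880/200) = 2.9398/9.4 = 0.3127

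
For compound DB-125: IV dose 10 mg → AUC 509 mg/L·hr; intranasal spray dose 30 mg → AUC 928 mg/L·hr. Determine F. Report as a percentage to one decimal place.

F = (AUC_ev / D_ev) / (AUC_iv / D_iv)
  = (928/30) / (509/10)
  = 30.9333 / 50.9 = 0.6077
  = 60.77%

F = 60.8%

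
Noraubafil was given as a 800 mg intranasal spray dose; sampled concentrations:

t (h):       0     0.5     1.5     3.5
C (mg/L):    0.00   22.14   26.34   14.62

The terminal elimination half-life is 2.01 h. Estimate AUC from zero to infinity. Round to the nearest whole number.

Trapezoidal AUC_0→3.5:
  [0→0.5]: (0.00+22.14)/2 × 0.5 = 5.535
  [0.5→1.5]: (22.14+26.34)/2 × 1 = 24.24
  [1.5→3.5]: (26.34+14.62)/2 × 2 = 40.96
  Sum = 70.735 mg/L·h
k_e = ln2 / t½ = 0.693147 / 2.01 = 0.3448 h^-1
Extrapolated tail: C_last / k_e = 14.62 / 0.3448 = 42.401
AUC_0→∞ = 70.735 + 42.401 = 113.136 mg/L·h

AUC = 113 mg/L·h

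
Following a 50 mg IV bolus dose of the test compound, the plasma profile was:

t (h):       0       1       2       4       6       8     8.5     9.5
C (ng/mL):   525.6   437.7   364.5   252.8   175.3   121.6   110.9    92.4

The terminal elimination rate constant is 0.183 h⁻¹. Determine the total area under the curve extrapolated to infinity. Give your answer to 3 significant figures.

AUC = 2890 ng/mL·h

Trapezoidal AUC_0→9.5:
  [0→1]: (525.6+437.7)/2 × 1 = 481.65
  [1→2]: (437.7+364.5)/2 × 1 = 401.1
  [2→4]: (364.5+252.8)/2 × 2 = 617.3
  [4→6]: (252.8+175.3)/2 × 2 = 428.1
  [6→8]: (175.3+121.6)/2 × 2 = 296.9
  [8→8.5]: (121.6+110.9)/2 × 0.5 = 58.125
  [8.5→9.5]: (110.9+92.4)/2 × 1 = 101.65
  Sum = 2384.825 ng/mL·h
Extrapolated tail: C_last / k_e = 92.4 / 0.183 = 504.918
AUC_0→∞ = 2384.825 + 504.918 = 2889.743 ng/mL·h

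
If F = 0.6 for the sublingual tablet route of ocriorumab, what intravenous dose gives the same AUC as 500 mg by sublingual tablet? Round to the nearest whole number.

Systemic exposure from an extravascular dose = F × D_ev, so the equivalent IV dose is F × D_ev.
D_iv = F × D_ev = 0.6 × 500 = 300 mg

D_iv = 300 mg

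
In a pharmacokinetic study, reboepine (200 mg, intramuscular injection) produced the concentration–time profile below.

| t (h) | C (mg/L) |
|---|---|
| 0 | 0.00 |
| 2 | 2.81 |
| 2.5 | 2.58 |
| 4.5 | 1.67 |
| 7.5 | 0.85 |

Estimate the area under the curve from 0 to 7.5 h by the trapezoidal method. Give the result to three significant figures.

Trapezoidal AUC_0→7.5:
  [0→2]: (0.00+2.81)/2 × 2 = 2.81
  [2→2.5]: (2.81+2.58)/2 × 0.5 = 1.3475
  [2.5→4.5]: (2.58+1.67)/2 × 2 = 4.25
  [4.5→7.5]: (1.67+0.85)/2 × 3 = 3.78
  Sum = 12.1875 mg/L·h

AUC = 12.2 mg/L·h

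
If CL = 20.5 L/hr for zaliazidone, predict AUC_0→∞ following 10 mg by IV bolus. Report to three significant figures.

AUC_0→∞ = Dose_iv / CL
        = 10 / 20.5 = 0.487805 mg/L·hr

AUC = 0.488 mg/L·hr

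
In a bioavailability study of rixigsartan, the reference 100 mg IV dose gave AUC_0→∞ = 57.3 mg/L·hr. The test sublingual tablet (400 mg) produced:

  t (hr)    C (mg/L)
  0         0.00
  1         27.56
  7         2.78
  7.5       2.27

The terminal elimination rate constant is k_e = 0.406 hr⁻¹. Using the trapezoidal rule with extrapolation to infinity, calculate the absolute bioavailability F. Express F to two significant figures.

Trapezoidal AUC_0→7.5 (sublingual tablet):
  [0→1]: (0.00+27.56)/2 × 1 = 13.78
  [1→7]: (27.56+2.78)/2 × 6 = 91.02
  [7→7.5]: (2.78+2.27)/2 × 0.5 = 1.2625
  Sum = 106.0625 mg/L·hr
Tail: C_last/k_e = 2.27/0.406 = 5.591
AUC_0→∞ (sublingual tablet) = 106.0625 + 5.591 = 111.6535 mg/L·hr
F = (AUC_ev/D_ev)/(AUC_iv/D_iv) = (111.6535/400)/(57.3/100) = 0.27913375/0.573 = 0.4871

F = 0.49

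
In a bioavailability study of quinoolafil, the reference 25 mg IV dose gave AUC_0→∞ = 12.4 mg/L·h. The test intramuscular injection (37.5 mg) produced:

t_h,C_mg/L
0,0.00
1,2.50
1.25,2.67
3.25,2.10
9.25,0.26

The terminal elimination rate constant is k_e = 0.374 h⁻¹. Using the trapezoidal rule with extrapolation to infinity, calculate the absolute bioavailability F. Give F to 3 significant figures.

F = 0.776

Trapezoidal AUC_0→9.25 (intramuscular injection):
  [0→1]: (0.00+2.50)/2 × 1 = 1.25
  [1→1.25]: (2.50+2.67)/2 × 0.25 = 0.64625
  [1.25→3.25]: (2.67+2.10)/2 × 2 = 4.77
  [3.25→9.25]: (2.10+0.26)/2 × 6 = 7.08
  Sum = 13.74625 mg/L·h
Tail: C_last/k_e = 0.26/0.374 = 0.695
AUC_0→∞ (intramuscular injection) = 13.74625 + 0.695 = 14.44125 mg/L·h
F = (AUC_ev/D_ev)/(AUC_iv/D_iv) = (14.44125/37.5)/(12.4/25) = 0.3851/0.496 = 0.7764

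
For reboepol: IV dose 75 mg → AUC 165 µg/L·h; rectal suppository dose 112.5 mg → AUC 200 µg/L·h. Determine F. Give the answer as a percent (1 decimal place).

F = (AUC_ev / D_ev) / (AUC_iv / D_iv)
  = (200/112.5) / (165/75)
  = 1.77778 / 2.2 = 0.8081
  = 80.81%

F = 80.8%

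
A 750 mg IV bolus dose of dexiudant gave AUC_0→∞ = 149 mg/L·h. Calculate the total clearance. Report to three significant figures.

CL = 5.03 L/h

CL = Dose_iv / AUC_0→∞
   = 750 / 149 = 5.03356 L/h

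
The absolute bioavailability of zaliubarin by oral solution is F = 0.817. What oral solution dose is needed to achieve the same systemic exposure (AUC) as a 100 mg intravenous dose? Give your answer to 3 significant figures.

For equal systemic exposure: F × D_ev = D_iv
D_ev = D_iv / F = 100 / 0.817 = 122.399 mg

D_oral = 122 mg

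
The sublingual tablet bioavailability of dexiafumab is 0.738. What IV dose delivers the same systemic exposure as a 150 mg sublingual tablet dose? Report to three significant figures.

D_iv = 111 mg

Systemic exposure from an extravascular dose = F × D_ev, so the equivalent IV dose is F × D_ev.
D_iv = F × D_ev = 0.738 × 150 = 110.7 mg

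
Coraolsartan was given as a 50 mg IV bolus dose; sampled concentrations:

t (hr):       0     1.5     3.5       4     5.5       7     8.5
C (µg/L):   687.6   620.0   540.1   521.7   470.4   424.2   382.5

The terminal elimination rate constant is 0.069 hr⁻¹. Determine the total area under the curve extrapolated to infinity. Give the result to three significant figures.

AUC = 9970 µg/L·hr

Trapezoidal AUC_0→8.5:
  [0→1.5]: (687.6+620.0)/2 × 1.5 = 980.7
  [1.5→3.5]: (620.0+540.1)/2 × 2 = 1160.1
  [3.5→4]: (540.1+521.7)/2 × 0.5 = 265.45
  [4→5.5]: (521.7+470.4)/2 × 1.5 = 744.075
  [5.5→7]: (470.4+424.2)/2 × 1.5 = 670.95
  [7→8.5]: (424.2+382.5)/2 × 1.5 = 605.025
  Sum = 4426.3 µg/L·hr
Extrapolated tail: C_last / k_e = 382.5 / 0.069 = 5543.478
AUC_0→∞ = 4426.3 + 5543.478 = 9969.778 µg/L·hr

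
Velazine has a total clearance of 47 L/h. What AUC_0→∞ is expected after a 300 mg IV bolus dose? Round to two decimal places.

AUC = 6.38 mg/L·h

AUC_0→∞ = Dose_iv / CL
        = 300 / 47 = 6.38298 mg/L·h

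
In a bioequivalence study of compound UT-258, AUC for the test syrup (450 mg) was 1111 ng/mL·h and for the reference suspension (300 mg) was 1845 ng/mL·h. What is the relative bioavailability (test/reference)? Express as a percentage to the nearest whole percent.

F_rel = 40%

F_rel = (AUC_test/D_test) / (AUC_ref/D_ref)
      = (1111/450) / (1845/300)
      = 2.46889 / 6.15 = 0.4014 = 40.14%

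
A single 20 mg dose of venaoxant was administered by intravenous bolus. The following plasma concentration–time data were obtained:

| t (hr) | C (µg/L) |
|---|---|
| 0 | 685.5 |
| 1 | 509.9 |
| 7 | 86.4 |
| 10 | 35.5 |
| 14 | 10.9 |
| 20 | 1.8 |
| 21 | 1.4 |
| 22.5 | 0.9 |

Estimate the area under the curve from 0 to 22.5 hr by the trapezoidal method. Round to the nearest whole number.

Trapezoidal AUC_0→22.5:
  [0→1]: (685.5+509.9)/2 × 1 = 597.7
  [1→7]: (509.9+86.4)/2 × 6 = 1788.9
  [7→10]: (86.4+35.5)/2 × 3 = 182.85
  [10→14]: (35.5+10.9)/2 × 4 = 92.8
  [14→20]: (10.9+1.8)/2 × 6 = 38.1
  [20→21]: (1.8+1.4)/2 × 1 = 1.6
  [21→22.5]: (1.4+0.9)/2 × 1.5 = 1.725
  Sum = 2703.675 µg/L·hr

AUC = 2704 µg/L·hr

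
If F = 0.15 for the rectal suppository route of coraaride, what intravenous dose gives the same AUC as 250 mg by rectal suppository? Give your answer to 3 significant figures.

Systemic exposure from an extravascular dose = F × D_ev, so the equivalent IV dose is F × D_ev.
D_iv = F × D_ev = 0.15 × 250 = 37.5 mg

D_iv = 37.5 mg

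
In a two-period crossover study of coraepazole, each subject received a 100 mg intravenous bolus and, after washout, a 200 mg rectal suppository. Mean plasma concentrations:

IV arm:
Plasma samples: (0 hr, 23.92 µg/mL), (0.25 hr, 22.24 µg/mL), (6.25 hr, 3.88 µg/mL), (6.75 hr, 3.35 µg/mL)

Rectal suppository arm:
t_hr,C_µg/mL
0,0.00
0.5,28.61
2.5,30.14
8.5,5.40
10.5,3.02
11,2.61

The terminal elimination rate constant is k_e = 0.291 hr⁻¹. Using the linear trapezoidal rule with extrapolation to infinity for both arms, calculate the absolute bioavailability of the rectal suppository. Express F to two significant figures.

Trapezoidal AUC_0→6.75 (IV):
  [0→0.25]: (23.92+22.24)/2 × 0.25 = 5.77
  [0.25→6.25]: (22.24+3.88)/2 × 6 = 78.36
  [6.25→6.75]: (3.88+3.35)/2 × 0.5 = 1.8075
  Sum = 85.9375 µg/mL·hr
IV tail: 3.35/0.291 = 11.512; AUC_iv,0→∞ = 85.9375 + 11.512 = 97.4495 µg/mL·hr
Trapezoidal AUC_0→11 (rectal suppository):
  [0→0.5]: (0.00+28.61)/2 × 0.5 = 7.1525
  [0.5→2.5]: (28.61+30.14)/2 × 2 = 58.75
  [2.5→8.5]: (30.14+5.40)/2 × 6 = 106.62
  [8.5→10.5]: (5.40+3.02)/2 × 2 = 8.42
  [10.5→11]: (3.02+2.61)/2 × 0.5 = 1.4075
  Sum = 182.35 µg/mL·hr
rectal suppository tail: 2.61/0.291 = 8.969; AUC_ev,0→∞ = 182.35 + 8.969 = 191.319 µg/mL·hr
F = (AUC_ev/D_ev)/(AUC_iv/D_iv) = (191.319/200)/(97.4495/100) = 0.956595/0.974495 = 0.9816

F = 0.98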